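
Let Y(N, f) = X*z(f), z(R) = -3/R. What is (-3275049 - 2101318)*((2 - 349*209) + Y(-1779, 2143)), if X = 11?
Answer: 840370839709770/2143 ≈ 3.9215e+11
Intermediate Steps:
Y(N, f) = -33/f (Y(N, f) = 11*(-3/f) = -33/f)
(-3275049 - 2101318)*((2 - 349*209) + Y(-1779, 2143)) = (-3275049 - 2101318)*((2 - 349*209) - 33/2143) = -5376367*((2 - 72941) - 33*1/2143) = -5376367*(-72939 - 33/2143) = -5376367*(-156308310/2143) = 840370839709770/2143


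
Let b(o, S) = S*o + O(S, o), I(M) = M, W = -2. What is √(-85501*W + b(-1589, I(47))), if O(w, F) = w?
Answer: √96366 ≈ 310.43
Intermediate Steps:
b(o, S) = S + S*o (b(o, S) = S*o + S = S + S*o)
√(-85501*W + b(-1589, I(47))) = √(-85501*(-2) + 47*(1 - 1589)) = √(171002 + 47*(-1588)) = √(171002 - 74636) = √96366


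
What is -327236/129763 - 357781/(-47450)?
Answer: 30899387703/6157254350 ≈ 5.0184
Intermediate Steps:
-327236/129763 - 357781/(-47450) = -327236*1/129763 - 357781*(-1/47450) = -327236/129763 + 357781/47450 = 30899387703/6157254350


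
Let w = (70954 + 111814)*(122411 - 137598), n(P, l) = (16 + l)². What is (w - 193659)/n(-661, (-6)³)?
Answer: -111035651/1600 ≈ -69397.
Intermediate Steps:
w = -2775697616 (w = 182768*(-15187) = -2775697616)
(w - 193659)/n(-661, (-6)³) = (-2775697616 - 193659)/((16 + (-6)³)²) = -2775891275/(16 - 216)² = -2775891275/((-200)²) = -2775891275/40000 = -2775891275*1/40000 = -111035651/1600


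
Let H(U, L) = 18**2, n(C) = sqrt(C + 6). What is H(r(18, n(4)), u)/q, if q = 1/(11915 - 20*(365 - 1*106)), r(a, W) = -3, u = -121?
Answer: 2182140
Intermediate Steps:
n(C) = sqrt(6 + C)
H(U, L) = 324
q = 1/6735 (q = 1/(11915 - 20*(365 - 106)) = 1/(11915 - 20*259) = 1/(11915 - 5180) = 1/6735 ≈ 0.00014848)
H(r(18, n(4)), u)/q = 324/(1/6735) = 324*6735 = 2182140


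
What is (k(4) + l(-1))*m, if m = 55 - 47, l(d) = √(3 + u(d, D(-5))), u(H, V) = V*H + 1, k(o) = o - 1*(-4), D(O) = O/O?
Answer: 64 + 8*√3 ≈ 77.856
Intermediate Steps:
D(O) = 1
k(o) = 4 + o (k(o) = o + 4 = 4 + o)
u(H, V) = 1 + H*V (u(H, V) = H*V + 1 = 1 + H*V)
l(d) = √(4 + d) (l(d) = √(3 + (1 + d*1)) = √(3 + (1 + d)) = √(4 + d))
m = 8
(k(4) + l(-1))*m = ((4 + 4) + √(4 - 1))*8 = (8 + √3)*8 = 64 + 8*√3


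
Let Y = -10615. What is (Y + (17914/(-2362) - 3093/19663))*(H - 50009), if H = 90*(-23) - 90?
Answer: 12869118626600561/23222003 ≈ 5.5418e+8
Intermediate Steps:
H = -2160 (H = -2070 - 90 = -2160)
(Y + (17914/(-2362) - 3093/19663))*(H - 50009) = (-10615 + (17914/(-2362) - 3093/19663))*(-2160 - 50009) = (-10615 + (17914*(-1/2362) - 3093*1/19663))*(-52169) = (-10615 + (-8957/1181 - 3093/19663))*(-52169) = (-10615 - 179774324/23222003)*(-52169) = -246681336169/23222003*(-52169) = 12869118626600561/23222003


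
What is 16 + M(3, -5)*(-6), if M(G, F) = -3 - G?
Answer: 52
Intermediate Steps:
16 + M(3, -5)*(-6) = 16 + (-3 - 1*3)*(-6) = 16 + (-3 - 3)*(-6) = 16 - 6*(-6) = 16 + 36 = 52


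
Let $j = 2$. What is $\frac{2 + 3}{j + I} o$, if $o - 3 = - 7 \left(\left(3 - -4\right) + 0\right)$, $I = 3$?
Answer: $-46$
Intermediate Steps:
$o = -46$ ($o = 3 - 7 \left(\left(3 - -4\right) + 0\right) = 3 - 7 \left(\left(3 + 4\right) + 0\right) = 3 - 7 \left(7 + 0\right) = 3 - 49 = -46$)
$\frac{2 + 3}{j + I} o = \frac{2 + 3}{2 + 3} \left(-46\right) = \frac{5}{5} \left(-46\right) = 5 \cdot \frac{1}{5} \left(-46\right) = 1 \left(-46\right) = -46$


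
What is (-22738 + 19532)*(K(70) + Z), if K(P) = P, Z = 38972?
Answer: -125168652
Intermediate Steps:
(-22738 + 19532)*(K(70) + Z) = (-22738 + 19532)*(70 + 38972) = -3206*39042 = -125168652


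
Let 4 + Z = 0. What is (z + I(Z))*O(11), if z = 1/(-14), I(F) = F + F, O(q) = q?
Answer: -1243/14 ≈ -88.786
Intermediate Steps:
Z = -4 (Z = -4 + 0 = -4)
I(F) = 2*F
z = -1/14 ≈ -0.071429
(z + I(Z))*O(11) = (-1/14 + 2*(-4))*11 = (-1/14 - 8)*11 = -113/14*11 = -1243/14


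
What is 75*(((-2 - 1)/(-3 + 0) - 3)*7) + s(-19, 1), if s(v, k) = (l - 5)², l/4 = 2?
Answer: -1041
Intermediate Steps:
l = 8 (l = 4*2 = 8)
s(v, k) = 9 (s(v, k) = (8 - 5)² = 3² = 9)
75*(((-2 - 1)/(-3 + 0) - 3)*7) + s(-19, 1) = 75*(((-2 - 1)/(-3 + 0) - 3)*7) + 9 = 75*((-3/(-3) - 3)*7) + 9 = 75*((-3*(-⅓) - 3)*7) + 9 = 75*((1 - 3)*7) + 9 = 75*(-2*7) + 9 = 75*(-14) + 9 = -1050 + 9 = -1041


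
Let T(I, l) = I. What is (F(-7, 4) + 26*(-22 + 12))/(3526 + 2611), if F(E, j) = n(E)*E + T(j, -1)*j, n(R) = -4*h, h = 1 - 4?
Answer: -328/6137 ≈ -0.053446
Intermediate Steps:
h = -3
n(R) = 12 (n(R) = -4*(-3) = 12)
F(E, j) = j² + 12*E (F(E, j) = 12*E + j*j = 12*E + j² = j² + 12*E)
(F(-7, 4) + 26*(-22 + 12))/(3526 + 2611) = ((4² + 12*(-7)) + 26*(-22 + 12))/(3526 + 2611) = ((16 - 84) + 26*(-10))/6137 = (-68 - 260)*(1/6137) = -328*1/6137 = -328/6137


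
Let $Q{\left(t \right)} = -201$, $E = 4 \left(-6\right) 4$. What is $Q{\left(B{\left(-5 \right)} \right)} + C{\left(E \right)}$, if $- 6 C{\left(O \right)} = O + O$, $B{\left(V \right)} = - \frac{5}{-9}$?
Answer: $-169$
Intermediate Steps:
$B{\left(V \right)} = \frac{5}{9}$ ($B{\left(V \right)} = \left(-5\right) \left(- \frac{1}{9}\right) = \frac{5}{9}$)
$E = -96$ ($E = \left(-24\right) 4 = -96$)
$C{\left(O \right)} = - \frac{O}{3}$ ($C{\left(O \right)} = - \frac{O + O}{6} = - \frac{2 O}{6} = - \frac{O}{3}$)
$Q{\left(B{\left(-5 \right)} \right)} + C{\left(E \right)} = -201 - -32 = -201 + 32 = -169$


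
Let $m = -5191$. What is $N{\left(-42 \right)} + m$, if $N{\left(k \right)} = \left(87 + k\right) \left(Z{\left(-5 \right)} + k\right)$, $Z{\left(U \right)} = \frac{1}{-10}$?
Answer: $- \frac{14171}{2} \approx -7085.5$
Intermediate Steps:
$Z{\left(U \right)} = - \frac{1}{10}$
$N{\left(k \right)} = \left(87 + k\right) \left(- \frac{1}{10} + k\right)$
$N{\left(-42 \right)} + m = \left(- \frac{87}{10} + \left(-42\right)^{2} + \frac{869}{10} \left(-42\right)\right) - 5191 = \left(- \frac{87}{10} + 1764 - \frac{18249}{5}\right) - 5191 = - \frac{3789}{2} - 5191 = - \frac{14171}{2}$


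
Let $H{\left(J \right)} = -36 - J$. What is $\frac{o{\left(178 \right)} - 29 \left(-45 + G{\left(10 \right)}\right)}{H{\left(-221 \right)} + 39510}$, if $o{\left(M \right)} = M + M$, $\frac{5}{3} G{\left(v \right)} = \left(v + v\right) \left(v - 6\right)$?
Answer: $\frac{269}{39695} \approx 0.0067767$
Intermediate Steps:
$G{\left(v \right)} = \frac{6 v \left(-6 + v\right)}{5}$ ($G{\left(v \right)} = \frac{3 \left(v + v\right) \left(v - 6\right)}{5} = \frac{3 \cdot 2 v \left(-6 + v\right)}{5} = \frac{6 v \left(-6 + v\right)}{5}$)
$o{\left(M \right)} = 2 M$
$\frac{o{\left(178 \right)} - 29 \left(-45 + G{\left(10 \right)}\right)}{H{\left(-221 \right)} + 39510} = \frac{2 \cdot 178 - 29 \left(-45 + \frac{6}{5} \cdot 10 \left(-6 + 10\right)\right)}{\left(-36 - -221\right) + 39510} = \frac{356 - 29 \left(-45 + \frac{6}{5} \cdot 10 \cdot 4\right)}{\left(-36 + 221\right) + 39510} = \frac{356 - 29 \left(-45 + 48\right)}{185 + 39510} = \frac{356 - 87}{39695} = \left(356 - 87\right) \frac{1}{39695} = 269 \cdot \frac{1}{39695} = \frac{269}{39695}$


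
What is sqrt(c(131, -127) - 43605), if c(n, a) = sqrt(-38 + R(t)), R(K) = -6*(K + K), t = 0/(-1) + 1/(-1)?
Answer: sqrt(-43605 + I*sqrt(26)) ≈ 0.012 + 208.82*I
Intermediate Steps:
t = -1 (t = 0*(-1) + 1*(-1) = 0 - 1 = -1)
R(K) = -12*K
c(n, a) = I*sqrt(26) (c(n, a) = sqrt(-38 - 12*(-1)) = sqrt(-38 + 12) = sqrt(-26) = I*sqrt(26))
sqrt(c(131, -127) - 43605) = sqrt(I*sqrt(26) - 43605) = sqrt(-43605 + I*sqrt(26))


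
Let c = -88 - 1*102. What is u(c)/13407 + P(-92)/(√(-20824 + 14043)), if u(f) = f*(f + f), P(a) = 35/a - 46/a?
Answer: 72200/13407 - 11*I*√6781/623852 ≈ 5.3852 - 0.001452*I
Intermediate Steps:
P(a) = -11/a
c = -190 (c = -88 - 102 = -190)
u(f) = 2*f² (u(f) = f*(2*f) = 2*f²)
u(c)/13407 + P(-92)/(√(-20824 + 14043)) = (2*(-190)²)/13407 + (-11/(-92))/(√(-20824 + 14043)) = (2*36100)*(1/13407) + (-11*(-1/92))/(√(-6781)) = 72200*(1/13407) + 11/(92*((I*√6781))) = 72200/13407 + 11*(-I*√6781/6781)/92 = 72200/13407 - 11*I*√6781/623852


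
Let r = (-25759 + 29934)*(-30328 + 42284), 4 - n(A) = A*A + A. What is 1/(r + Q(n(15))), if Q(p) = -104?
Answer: 1/49916196 ≈ 2.0034e-8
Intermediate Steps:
n(A) = 4 - A - A**2 (n(A) = 4 - (A*A + A) = 4 - (A**2 + A) = 4 - (A + A**2) = 4 + (-A - A**2) = 4 - A - A**2)
r = 49916300 (r = 4175*11956 = 49916300)
1/(r + Q(n(15))) = 1/(49916300 - 104) = 1/49916196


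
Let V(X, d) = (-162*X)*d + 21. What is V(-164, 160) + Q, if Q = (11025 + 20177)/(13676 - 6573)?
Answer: 30194181005/7103 ≈ 4.2509e+6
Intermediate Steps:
V(X, d) = 21 - 162*X*d (V(X, d) = -162*X*d + 21 = 21 - 162*X*d)
Q = 31202/7103 ≈ 4.3928
V(-164, 160) + Q = (21 - 162*(-164)*160) + 31202/7103 = (21 + 4250880) + 31202/7103 = 4250901 + 31202/7103 = 30194181005/7103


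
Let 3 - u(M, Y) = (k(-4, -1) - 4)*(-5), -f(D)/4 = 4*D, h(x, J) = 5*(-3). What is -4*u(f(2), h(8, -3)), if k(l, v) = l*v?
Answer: -12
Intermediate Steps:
h(x, J) = -15
f(D) = -16*D
u(M, Y) = 3 (u(M, Y) = 3 - (-4*(-1) - 4)*(-5) = 3 - (4 - 4)*(-5) = 3 - 0*(-5) = 3 - 1*0 = 3 + 0 = 3)
-4*u(f(2), h(8, -3)) = -4*3 = -12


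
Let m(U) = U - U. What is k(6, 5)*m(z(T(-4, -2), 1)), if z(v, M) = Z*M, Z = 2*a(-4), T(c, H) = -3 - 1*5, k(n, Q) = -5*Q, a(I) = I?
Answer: 0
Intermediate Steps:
T(c, H) = -8 (T(c, H) = -3 - 5 = -8)
Z = -8 (Z = 2*(-4) = -8)
z(v, M) = -8*M
m(U) = 0
k(6, 5)*m(z(T(-4, -2), 1)) = -5*5*0 = -25*0 = 0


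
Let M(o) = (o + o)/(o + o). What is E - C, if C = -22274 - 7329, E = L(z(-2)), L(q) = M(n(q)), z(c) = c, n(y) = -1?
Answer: 29604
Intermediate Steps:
M(o) = 1 (M(o) = (2*o)/((2*o)) = (2*o)*(1/(2*o)) = 1)
L(q) = 1
E = 1
C = -29603
E - C = 1 - 1*(-29603) = 1 + 29603 = 29604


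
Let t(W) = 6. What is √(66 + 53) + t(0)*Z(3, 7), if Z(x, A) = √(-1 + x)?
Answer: √119 + 6*√2 ≈ 19.394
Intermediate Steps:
√(66 + 53) + t(0)*Z(3, 7) = √(66 + 53) + 6*√(-1 + 3) = √119 + 6*√2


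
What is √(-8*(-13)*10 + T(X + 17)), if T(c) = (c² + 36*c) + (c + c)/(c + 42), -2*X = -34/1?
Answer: √1234943/19 ≈ 58.488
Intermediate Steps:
X = 17 (X = -(-17)/1 = -(-17) = -½*(-34) = 17)
T(c) = c² + 36*c + 2*c/(42 + c) (T(c) = (c² + 36*c) + (2*c)/(42 + c) = (c² + 36*c) + 2*c/(42 + c) = c² + 36*c + 2*c/(42 + c))
√(-8*(-13)*10 + T(X + 17)) = √(-8*(-13)*10 + (17 + 17)*(1514 + (17 + 17)² + 78*(17 + 17))/(42 + (17 + 17))) = √(104*10 + 34*(1514 + 34² + 78*34)/(42 + 34)) = √(1040 + 34*(1514 + 1156 + 2652)/76) = √(1040 + 34*(1/76)*5322) = √(1040 + 45237/19) = √(64997/19) = √1234943/19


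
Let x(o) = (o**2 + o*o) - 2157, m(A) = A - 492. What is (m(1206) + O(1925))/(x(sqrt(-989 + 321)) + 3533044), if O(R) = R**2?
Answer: 3706339/3529551 ≈ 1.0501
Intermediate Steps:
m(A) = -492 + A
x(o) = -2157 + 2*o**2 (x(o) = (o**2 + o**2) - 2157 = 2*o**2 - 2157 = -2157 + 2*o**2)
(m(1206) + O(1925))/(x(sqrt(-989 + 321)) + 3533044) = ((-492 + 1206) + 1925**2)/((-2157 + 2*(sqrt(-989 + 321))**2) + 3533044) = (714 + 3705625)/((-2157 + 2*(sqrt(-668))**2) + 3533044) = 3706339/((-2157 + 2*(2*I*sqrt(167))**2) + 3533044) = 3706339/((-2157 + 2*(-668)) + 3533044) = 3706339/((-2157 - 1336) + 3533044) = 3706339/(-3493 + 3533044) = 3706339/3529551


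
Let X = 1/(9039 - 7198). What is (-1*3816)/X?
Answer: -7025256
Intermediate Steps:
X = 1/1841 ≈ 0.00054318
(-1*3816)/X = (-1*3816)/(1/1841) = -3816*1841 = -7025256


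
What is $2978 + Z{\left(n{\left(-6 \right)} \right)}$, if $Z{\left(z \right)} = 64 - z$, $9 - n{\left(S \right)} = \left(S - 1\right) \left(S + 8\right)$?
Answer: $3019$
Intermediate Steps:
$n{\left(S \right)} = 9 - \left(-1 + S\right) \left(8 + S\right)$ ($n{\left(S \right)} = 9 - \left(S - 1\right) \left(S + 8\right) = 9 - \left(-1 + S\right) \left(8 + S\right)$)
$2978 + Z{\left(n{\left(-6 \right)} \right)} = 2978 - \left(-47 - 36 + 42\right) = 2978 + \left(64 - \left(17 - 36 + 42\right)\right) = 2978 + \left(64 - 23\right) = 2978 + 41 = 3019$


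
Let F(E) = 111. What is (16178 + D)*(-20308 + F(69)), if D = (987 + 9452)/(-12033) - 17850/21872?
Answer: -42993115305467095/131592888 ≈ -3.2671e+8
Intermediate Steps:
D = -221555429/131592888 (D = 10439*(-1/12033) - 17850*1/21872 = -10439/12033 - 8925/10936 = -221555429/131592888 ≈ -1.6836)
(16178 + D)*(-20308 + F(69)) = (16178 - 221555429/131592888)*(-20308 + 111) = (2128688186635/131592888)*(-20197) = -42993115305467095/131592888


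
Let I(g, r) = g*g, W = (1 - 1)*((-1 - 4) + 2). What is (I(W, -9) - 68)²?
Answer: 4624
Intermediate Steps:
W = 0 (W = 0*(-5 + 2) = 0*(-3) = 0)
I(g, r) = g²
(I(W, -9) - 68)² = (0² - 68)² = (0 - 68)² = (-68)² = 4624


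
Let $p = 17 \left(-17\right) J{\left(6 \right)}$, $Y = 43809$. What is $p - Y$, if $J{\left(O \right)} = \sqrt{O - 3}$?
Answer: $-43809 - 289 \sqrt{3} \approx -44310.0$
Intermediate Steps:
$J{\left(O \right)} = \sqrt{-3 + O}$
$p = - 289 \sqrt{3}$ ($p = 17 \left(-17\right) \sqrt{-3 + 6} = - 289 \sqrt{3} \approx -500.56$)
$p - Y = - 289 \sqrt{3} - 43809 = -43809 - 289 \sqrt{3}$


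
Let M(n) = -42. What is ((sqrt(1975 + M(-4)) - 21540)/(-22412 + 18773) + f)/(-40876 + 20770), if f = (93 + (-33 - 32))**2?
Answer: -479086/12194289 + sqrt(1933)/73165734 ≈ -0.039287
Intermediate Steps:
f = 784 (f = (93 - 65)**2 = 28**2 = 784)
((sqrt(1975 + M(-4)) - 21540)/(-22412 + 18773) + f)/(-40876 + 20770) = ((sqrt(1975 - 42) - 21540)/(-22412 + 18773) + 784)/(-40876 + 20770) = ((sqrt(1933) - 21540)/(-3639) + 784)/(-20106) = ((-21540 + sqrt(1933))*(-1/3639) + 784)*(-1/20106) = ((7180/1213 - sqrt(1933)/3639) + 784)*(-1/20106) = (958172/1213 - sqrt(1933)/3639)*(-1/20106) = -479086/12194289 + sqrt(1933)/73165734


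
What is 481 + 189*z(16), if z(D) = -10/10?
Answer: 292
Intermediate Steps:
z(D) = -1 (z(D) = -10*⅒ = -1)
481 + 189*z(16) = 481 + 189*(-1) = 481 - 189 = 292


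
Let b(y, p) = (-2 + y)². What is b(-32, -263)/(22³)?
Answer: 289/2662 ≈ 0.10856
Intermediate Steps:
b(-32, -263)/(22³) = (-2 - 32)²/(22³) = (-34)²/10648 = 1156*(1/10648) = 289/2662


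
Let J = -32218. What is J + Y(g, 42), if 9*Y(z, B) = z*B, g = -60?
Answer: -32498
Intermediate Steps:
Y(z, B) = B*z/9 (Y(z, B) = (z*B)/9 = (B*z)/9 = B*z/9)
J + Y(g, 42) = -32218 + (1/9)*42*(-60) = -32218 - 280 = -32498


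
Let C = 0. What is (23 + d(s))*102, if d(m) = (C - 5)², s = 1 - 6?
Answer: 4896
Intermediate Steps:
s = -5
d(m) = 25 (d(m) = (0 - 5)² = (-5)² = 25)
(23 + d(s))*102 = (23 + 25)*102 = 48*102 = 4896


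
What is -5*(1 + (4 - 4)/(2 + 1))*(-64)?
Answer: 320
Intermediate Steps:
-5*(1 + (4 - 4)/(2 + 1))*(-64) = -5*(1 + 0/3)*(-64) = -5*(1 + 0*(⅓))*(-64) = -5*(1 + 0)*(-64) = -5*1*(-64) = -5*(-64) = 320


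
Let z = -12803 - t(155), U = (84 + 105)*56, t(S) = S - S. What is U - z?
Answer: 23387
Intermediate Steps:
t(S) = 0
U = 10584 (U = 189*56 = 10584)
z = -12803 (z = -12803 - 1*0 = -12803 + 0 = -12803)
U - z = 10584 - 1*(-12803) = 10584 + 12803 = 23387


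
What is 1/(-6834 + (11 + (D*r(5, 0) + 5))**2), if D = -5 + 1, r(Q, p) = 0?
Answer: -1/6578 ≈ -0.00015202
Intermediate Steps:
D = -4
1/(-6834 + (11 + (D*r(5, 0) + 5))**2) = 1/(-6834 + (11 + (-4*0 + 5))**2) = 1/(-6834 + (11 + (0 + 5))**2) = 1/(-6834 + (11 + 5)**2) = 1/(-6834 + 16**2) = 1/(-6834 + 256) = 1/(-6578) = -1/6578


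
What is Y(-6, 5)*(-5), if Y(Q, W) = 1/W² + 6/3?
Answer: -51/5 ≈ -10.200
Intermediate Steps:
Y(Q, W) = 2 + W⁻² (Y(Q, W) = 1/W² + 6*(⅓) = W⁻² + 2 = 2 + W⁻²)
Y(-6, 5)*(-5) = (2 + 5⁻²)*(-5) = (2 + 1/25)*(-5) = (51/25)*(-5) = -51/5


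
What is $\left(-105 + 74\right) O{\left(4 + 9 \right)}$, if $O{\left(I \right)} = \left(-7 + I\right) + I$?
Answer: $-589$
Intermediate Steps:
$O{\left(I \right)} = -7 + 2 I$
$\left(-105 + 74\right) O{\left(4 + 9 \right)} = \left(-105 + 74\right) \left(-7 + 2 \left(4 + 9\right)\right) = - 31 \left(-7 + 2 \cdot 13\right) = - 31 \left(-7 + 26\right) = \left(-31\right) 19 = -589$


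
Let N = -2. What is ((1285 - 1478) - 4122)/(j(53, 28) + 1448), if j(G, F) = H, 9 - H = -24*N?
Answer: -4315/1409 ≈ -3.0625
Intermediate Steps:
H = -39 (H = 9 - (-24)*(-2) = 9 - 1*48 = 9 - 48 = -39)
j(G, F) = -39
((1285 - 1478) - 4122)/(j(53, 28) + 1448) = ((1285 - 1478) - 4122)/(-39 + 1448) = (-193 - 4122)/1409 = -4315*1/1409 = -4315/1409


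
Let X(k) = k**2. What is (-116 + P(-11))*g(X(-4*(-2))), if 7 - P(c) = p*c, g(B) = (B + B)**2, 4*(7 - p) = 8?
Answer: -884736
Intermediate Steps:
p = 5 (p = 7 - 1/4*8 = 7 - 2 = 5)
g(B) = 4*B**2 (g(B) = (2*B)**2 = 4*B**2)
P(c) = 7 - 5*c
(-116 + P(-11))*g(X(-4*(-2))) = (-116 + (7 - 5*(-11)))*(4*((-4*(-2))**2)**2) = (-116 + (7 + 55))*(4*(8**2)**2) = (-116 + 62)*(4*64**2) = -216*4096 = -54*16384 = -884736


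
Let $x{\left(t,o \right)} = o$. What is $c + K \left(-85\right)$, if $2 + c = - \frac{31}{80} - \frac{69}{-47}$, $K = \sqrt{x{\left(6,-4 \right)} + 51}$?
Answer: $- \frac{3457}{3760} - 85 \sqrt{47} \approx -583.65$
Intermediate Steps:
$K = \sqrt{47}$ ($K = \sqrt{-4 + 51} = \sqrt{47} \approx 6.8557$)
$c = - \frac{3457}{3760}$ ($c = -2 - \left(- \frac{69}{47} + \frac{31}{80}\right) = -2 - - \frac{4063}{3760} = -2 + \left(- \frac{31}{80} + \frac{69}{47}\right) = -2 + \frac{4063}{3760} = - \frac{3457}{3760} \approx -0.91941$)
$c + K \left(-85\right) = - \frac{3457}{3760} + \sqrt{47} \left(-85\right) = - \frac{3457}{3760} - 85 \sqrt{47}$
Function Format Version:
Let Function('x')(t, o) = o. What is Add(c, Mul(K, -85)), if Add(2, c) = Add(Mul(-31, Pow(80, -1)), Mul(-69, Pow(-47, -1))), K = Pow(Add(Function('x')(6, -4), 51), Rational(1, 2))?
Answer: Add(Rational(-3457, 3760), Mul(-85, Pow(47, Rational(1, 2)))) ≈ -583.65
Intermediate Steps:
K = Pow(47, Rational(1, 2)) (K = Pow(Add(-4, 51), Rational(1, 2)) = Pow(47, Rational(1, 2)) ≈ 6.8557)
c = Rational(-3457, 3760) (c = Add(-2, Add(Mul(-31, Pow(80, -1)), Mul(-69, Pow(-47, -1)))) = Add(-2, Add(Mul(-31, Rational(1, 80)), Mul(-69, Rational(-1, 47)))) = Add(-2, Add(Rational(-31, 80), Rational(69, 47))) = Add(-2, Rational(4063, 3760)) = Rational(-3457, 3760) ≈ -0.91941)
Add(c, Mul(K, -85)) = Add(Rational(-3457, 3760), Mul(Pow(47, Rational(1, 2)), -85)) = Add(Rational(-3457, 3760), Mul(-85, Pow(47, Rational(1, 2))))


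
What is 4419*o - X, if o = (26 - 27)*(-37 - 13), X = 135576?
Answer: 85374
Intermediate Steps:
o = 50 (o = -1*(-50) = 50)
4419*o - X = 4419*50 - 1*135576 = 220950 - 135576 = 85374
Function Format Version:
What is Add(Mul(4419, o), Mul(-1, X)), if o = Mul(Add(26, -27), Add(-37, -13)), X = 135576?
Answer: 85374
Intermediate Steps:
o = 50 (o = Mul(-1, -50) = 50)
Add(Mul(4419, o), Mul(-1, X)) = Add(Mul(4419, 50), Mul(-1, 135576)) = Add(220950, -135576) = 85374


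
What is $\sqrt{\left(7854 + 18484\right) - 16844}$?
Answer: $\sqrt{9494} \approx 97.437$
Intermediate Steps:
$\sqrt{\left(7854 + 18484\right) - 16844} = \sqrt{26338 - 16844} = \sqrt{9494}$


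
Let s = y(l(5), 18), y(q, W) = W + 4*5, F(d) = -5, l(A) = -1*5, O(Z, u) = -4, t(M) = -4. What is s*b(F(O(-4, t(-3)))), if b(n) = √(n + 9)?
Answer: 76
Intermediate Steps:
l(A) = -5
b(n) = √(9 + n)
y(q, W) = 20 + W (y(q, W) = W + 20 = 20 + W)
s = 38 (s = 20 + 18 = 38)
s*b(F(O(-4, t(-3)))) = 38*√(9 - 5) = 38*√4 = 38*2 = 76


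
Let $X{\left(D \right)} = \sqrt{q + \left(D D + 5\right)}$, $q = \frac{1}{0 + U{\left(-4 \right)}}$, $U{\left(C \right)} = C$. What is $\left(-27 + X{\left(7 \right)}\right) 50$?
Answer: $-1350 + 25 \sqrt{215} \approx -983.43$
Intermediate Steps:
$q = - \frac{1}{4}$ ($q = \frac{1}{0 - 4} = \frac{1}{-4} = - \frac{1}{4} \approx -0.25$)
$X{\left(D \right)} = \sqrt{\frac{19}{4} + D^{2}}$ ($X{\left(D \right)} = \sqrt{- \frac{1}{4} + \left(D D + 5\right)} = \sqrt{- \frac{1}{4} + \left(D^{2} + 5\right)} = \sqrt{- \frac{1}{4} + \left(5 + D^{2}\right)} = \sqrt{\frac{19}{4} + D^{2}}$)
$\left(-27 + X{\left(7 \right)}\right) 50 = \left(-27 + \frac{\sqrt{19 + 4 \cdot 7^{2}}}{2}\right) 50 = \left(-27 + \frac{\sqrt{19 + 4 \cdot 49}}{2}\right) 50 = \left(-27 + \frac{\sqrt{19 + 196}}{2}\right) 50 = \left(-27 + \frac{\sqrt{215}}{2}\right) 50 = -1350 + 25 \sqrt{215}$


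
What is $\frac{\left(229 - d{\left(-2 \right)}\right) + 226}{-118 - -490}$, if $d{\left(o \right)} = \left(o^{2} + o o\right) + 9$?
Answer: $\frac{73}{62} \approx 1.1774$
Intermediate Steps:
$d{\left(o \right)} = 9 + 2 o^{2}$ ($d{\left(o \right)} = \left(o^{2} + o^{2}\right) + 9 = 2 o^{2} + 9 = 9 + 2 o^{2}$)
$\frac{\left(229 - d{\left(-2 \right)}\right) + 226}{-118 - -490} = \frac{\left(229 - \left(9 + 2 \left(-2\right)^{2}\right)\right) + 226}{-118 - -490} = \frac{\left(229 - \left(9 + 2 \cdot 4\right)\right) + 226}{-118 + 490} = \frac{\left(229 - \left(9 + 8\right)\right) + 226}{372} = \left(\left(229 - 17\right) + 226\right) \frac{1}{372} = \left(212 + 226\right) \frac{1}{372} = 438 \cdot \frac{1}{372} = \frac{73}{62}$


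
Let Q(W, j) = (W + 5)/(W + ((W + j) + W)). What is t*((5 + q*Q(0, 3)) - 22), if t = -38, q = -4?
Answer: 2698/3 ≈ 899.33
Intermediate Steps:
Q(W, j) = (5 + W)/(j + 3*W) (Q(W, j) = (5 + W)/(W + (j + 2*W)) = (5 + W)/(j + 3*W))
t*((5 + q*Q(0, 3)) - 22) = -38*((5 - 4*(5 + 0)/(3 + 3*0)) - 22) = -38*((5 - 4*5/(3 + 0)) - 22) = -38*((5 - 4*5/3) - 22) = -38*((5 - 20/3) - 22) = -38*(-5/3 - 22) = -38*(-71/3) = 2698/3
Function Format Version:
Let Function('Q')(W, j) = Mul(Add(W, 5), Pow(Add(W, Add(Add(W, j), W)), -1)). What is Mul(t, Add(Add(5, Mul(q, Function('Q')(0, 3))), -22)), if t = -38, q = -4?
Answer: Rational(2698, 3) ≈ 899.33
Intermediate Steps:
Function('Q')(W, j) = Mul(Pow(Add(j, Mul(3, W)), -1), Add(5, W)) (Function('Q')(W, j) = Mul(Add(5, W), Pow(Add(W, Add(j, Mul(2, W))), -1)) = Mul(Add(5, W), Pow(Add(j, Mul(3, W)), -1)) = Mul(Pow(Add(j, Mul(3, W)), -1), Add(5, W)))
Mul(t, Add(Add(5, Mul(q, Function('Q')(0, 3))), -22)) = Mul(-38, Add(Add(5, Mul(-4, Mul(Pow(Add(3, Mul(3, 0)), -1), Add(5, 0)))), -22)) = Mul(-38, Add(Add(5, Mul(-4, Mul(Pow(Add(3, 0), -1), 5))), -22)) = Mul(-38, Add(Add(5, Mul(-4, Mul(Pow(3, -1), 5))), -22)) = Mul(-38, Add(Add(5, Mul(-4, Mul(Rational(1, 3), 5))), -22)) = Mul(-38, Add(Add(5, Mul(-4, Rational(5, 3))), -22)) = Mul(-38, Add(Add(5, Rational(-20, 3)), -22)) = Mul(-38, Add(Rational(-5, 3), -22)) = Mul(-38, Rational(-71, 3)) = Rational(2698, 3)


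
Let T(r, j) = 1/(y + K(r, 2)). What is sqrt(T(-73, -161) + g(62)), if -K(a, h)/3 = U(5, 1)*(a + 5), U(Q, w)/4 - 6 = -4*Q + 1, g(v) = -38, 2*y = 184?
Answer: 3*I*sqrt(116730229)/5258 ≈ 6.1644*I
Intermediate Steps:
y = 92 (y = (1/2)*184 = 92)
U(Q, w) = 28 - 16*Q (U(Q, w) = 24 + 4*(-4*Q + 1) = 24 + 4*(1 - 4*Q) = 24 + (4 - 16*Q) = 28 - 16*Q)
K(a, h) = 780 + 156*a (K(a, h) = -3*(28 - 16*5)*(a + 5) = -3*(28 - 80)*(5 + a) = -(-156)*(5 + a) = -3*(-260 - 52*a) = 780 + 156*a)
T(r, j) = 1/(872 + 156*r) (T(r, j) = 1/(92 + (780 + 156*r)) = 1/(872 + 156*r))
sqrt(T(-73, -161) + g(62)) = sqrt(1/(4*(218 + 39*(-73))) - 38) = sqrt(1/(4*(218 - 2847)) - 38) = sqrt((1/4)/(-2629) - 38) = sqrt((1/4)*(-1/2629) - 38) = sqrt(-1/10516 - 38) = sqrt(-399609/10516) = 3*I*sqrt(116730229)/5258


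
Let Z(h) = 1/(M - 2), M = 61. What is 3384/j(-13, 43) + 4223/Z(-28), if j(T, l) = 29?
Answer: 7228937/29 ≈ 2.4927e+5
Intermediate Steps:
Z(h) = 1/59 (Z(h) = 1/(61 - 2) = 1/59)
3384/j(-13, 43) + 4223/Z(-28) = 3384/29 + 4223/(1/59) = 3384*(1/29) + 4223*59 = 3384/29 + 249157 = 7228937/29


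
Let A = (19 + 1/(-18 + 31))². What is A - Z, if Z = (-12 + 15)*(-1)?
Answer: 62011/169 ≈ 366.93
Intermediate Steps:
Z = -3 (Z = 3*(-1) = -3)
A = 61504/169 (A = (19 + 1/13)² = (248/13)² = 61504/169 ≈ 363.93)
A - Z = 61504/169 - 1*(-3) = 61504/169 + 3 = 62011/169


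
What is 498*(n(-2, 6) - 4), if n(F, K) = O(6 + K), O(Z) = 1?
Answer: -1494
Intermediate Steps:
n(F, K) = 1
498*(n(-2, 6) - 4) = 498*(1 - 4) = 498*(-3) = -1494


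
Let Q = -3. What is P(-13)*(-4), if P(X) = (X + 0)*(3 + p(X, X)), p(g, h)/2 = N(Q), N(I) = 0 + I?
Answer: -156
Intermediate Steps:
N(I) = I
p(g, h) = -6 (p(g, h) = 2*(-3) = -6)
P(X) = -3*X (P(X) = (X + 0)*(3 - 6) = X*(-3) = -3*X)
P(-13)*(-4) = -3*(-13)*(-4) = 39*(-4) = -156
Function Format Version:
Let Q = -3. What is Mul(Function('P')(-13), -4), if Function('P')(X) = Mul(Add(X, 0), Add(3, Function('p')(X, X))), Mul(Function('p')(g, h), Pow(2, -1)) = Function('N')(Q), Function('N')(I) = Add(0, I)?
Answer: -156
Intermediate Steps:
Function('N')(I) = I
Function('p')(g, h) = -6 (Function('p')(g, h) = Mul(2, -3) = -6)
Function('P')(X) = Mul(-3, X) (Function('P')(X) = Mul(Add(X, 0), Add(3, -6)) = Mul(X, -3) = Mul(-3, X))
Mul(Function('P')(-13), -4) = Mul(Mul(-3, -13), -4) = Mul(39, -4) = -156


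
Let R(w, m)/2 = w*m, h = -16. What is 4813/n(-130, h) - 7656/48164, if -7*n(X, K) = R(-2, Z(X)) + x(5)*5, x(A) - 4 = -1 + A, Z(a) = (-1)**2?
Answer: -405742235/433476 ≈ -936.02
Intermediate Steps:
Z(a) = 1
x(A) = 3 + A (x(A) = 4 + (-1 + A) = 3 + A)
R(w, m) = 2*m*w (R(w, m) = 2*(w*m) = 2*(m*w) = 2*m*w)
n(X, K) = -36/7 (n(X, K) = -(2*1*(-2) + (3 + 5)*5)/7 = -(-4 + 8*5)/7 = -(-4 + 40)/7 = -1/7*36 = -36/7)
4813/n(-130, h) - 7656/48164 = 4813/(-36/7) - 7656/48164 = 4813*(-7/36) - 7656*1/48164 = -33691/36 - 1914/12041 = -405742235/433476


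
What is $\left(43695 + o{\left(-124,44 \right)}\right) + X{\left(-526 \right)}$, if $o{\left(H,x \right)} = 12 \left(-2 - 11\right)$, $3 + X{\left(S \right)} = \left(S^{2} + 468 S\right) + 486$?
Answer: $74530$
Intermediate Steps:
$X{\left(S \right)} = 483 + S^{2} + 468 S$ ($X{\left(S \right)} = -3 + \left(\left(S^{2} + 468 S\right) + 486\right) = -3 + \left(486 + S^{2} + 468 S\right) = 483 + S^{2} + 468 S$)
$o{\left(H,x \right)} = -156$ ($o{\left(H,x \right)} = 12 \left(-13\right) = -156$)
$\left(43695 + o{\left(-124,44 \right)}\right) + X{\left(-526 \right)} = \left(43695 - 156\right) + \left(483 + \left(-526\right)^{2} + 468 \left(-526\right)\right) = 43539 + \left(483 + 276676 - 246168\right) = 43539 + 30991 = 74530$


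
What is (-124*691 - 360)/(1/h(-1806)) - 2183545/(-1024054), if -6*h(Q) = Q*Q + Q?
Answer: 47872615071576225/1024054 ≈ 4.6748e+10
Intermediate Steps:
h(Q) = -Q/6 - Q²/6 (h(Q) = -(Q*Q + Q)/6 = -(Q² + Q)/6 = -(Q + Q²)/6 = -Q/6 - Q²/6)
(-124*691 - 360)/(1/h(-1806)) - 2183545/(-1024054) = (-124*691 - 360)/(1/(-⅙*(-1806)*(1 - 1806))) - 2183545/(-1024054) = (-85684 - 360)/(1/(-⅙*(-1806)*(-1805))) - 2183545*(-1/1024054) = -86044/(1/(-543305)) + 2183545/1024054 = -86044/(-1/543305) + 2183545/1024054 = -86044*(-543305) + 2183545/1024054 = 46748135420 + 2183545/1024054 = 47872615071576225/1024054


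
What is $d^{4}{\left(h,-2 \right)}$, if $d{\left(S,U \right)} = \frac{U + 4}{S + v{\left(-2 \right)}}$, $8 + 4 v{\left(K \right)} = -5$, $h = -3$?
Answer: $\frac{4096}{390625} \approx 0.010486$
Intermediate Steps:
$v{\left(K \right)} = - \frac{13}{4}$ ($v{\left(K \right)} = -2 + \frac{1}{4} \left(-5\right) = -2 - \frac{5}{4} = - \frac{13}{4}$)
$d{\left(S,U \right)} = \frac{4 + U}{- \frac{13}{4} + S}$ ($d{\left(S,U \right)} = \frac{U + 4}{S - \frac{13}{4}} = \frac{4 + U}{- \frac{13}{4} + S}$)
$d^{4}{\left(h,-2 \right)} = \left(\frac{4 \left(4 - 2\right)}{-13 + 4 \left(-3\right)}\right)^{4} = \left(4 \frac{1}{-13 - 12} \cdot 2\right)^{4} = \left(4 \frac{1}{-25} \cdot 2\right)^{4} = \left(4 \left(- \frac{1}{25}\right) 2\right)^{4} = \left(- \frac{8}{25}\right)^{4} = \frac{4096}{390625}$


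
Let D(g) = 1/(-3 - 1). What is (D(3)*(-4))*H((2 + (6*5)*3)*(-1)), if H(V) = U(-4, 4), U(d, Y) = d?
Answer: -4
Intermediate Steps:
D(g) = -¼ (D(g) = 1/(-4) = -¼)
H(V) = -4
(D(3)*(-4))*H((2 + (6*5)*3)*(-1)) = -¼*(-4)*(-4) = 1*(-4) = -4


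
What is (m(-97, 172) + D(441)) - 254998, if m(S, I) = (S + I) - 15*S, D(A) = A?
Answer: -253027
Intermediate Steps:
m(S, I) = I - 14*S (m(S, I) = (I + S) - 15*S = I - 14*S)
(m(-97, 172) + D(441)) - 254998 = ((172 - 14*(-97)) + 441) - 254998 = ((172 + 1358) + 441) - 254998 = (1530 + 441) - 254998 = 1971 - 254998 = -253027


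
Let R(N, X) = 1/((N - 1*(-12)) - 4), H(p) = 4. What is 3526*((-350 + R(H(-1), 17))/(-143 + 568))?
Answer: -435461/150 ≈ -2903.1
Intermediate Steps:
R(N, X) = 1/(8 + N) (R(N, X) = 1/((N + 12) - 4) = 1/((12 + N) - 4) = 1/(8 + N))
3526*((-350 + R(H(-1), 17))/(-143 + 568)) = 3526*((-350 + 1/(8 + 4))/(-143 + 568)) = 3526*((-350 + 1/12)/425) = 3526*((-350 + 1/12)*(1/425)) = 3526*(-4199/12*1/425) = 3526*(-247/300) = -435461/150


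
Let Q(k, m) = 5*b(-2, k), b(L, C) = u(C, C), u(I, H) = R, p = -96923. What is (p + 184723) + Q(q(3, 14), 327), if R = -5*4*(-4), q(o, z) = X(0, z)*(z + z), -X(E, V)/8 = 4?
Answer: 88200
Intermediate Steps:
X(E, V) = -32 (X(E, V) = -8*4 = -32)
q(o, z) = -64*z (q(o, z) = -32*(z + z) = -64*z)
R = 80 (R = -20*(-4) = 80)
u(I, H) = 80
b(L, C) = 80
Q(k, m) = 400 (Q(k, m) = 5*80 = 400)
(p + 184723) + Q(q(3, 14), 327) = (-96923 + 184723) + 400 = 87800 + 400 = 88200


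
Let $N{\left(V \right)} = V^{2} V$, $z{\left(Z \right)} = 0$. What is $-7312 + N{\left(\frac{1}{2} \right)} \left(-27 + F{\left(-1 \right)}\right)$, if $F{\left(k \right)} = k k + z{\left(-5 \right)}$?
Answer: $- \frac{29261}{4} \approx -7315.3$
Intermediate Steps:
$N{\left(V \right)} = V^{3}$
$F{\left(k \right)} = k^{2}$ ($F{\left(k \right)} = k k + 0 = k^{2} + 0 = k^{2}$)
$-7312 + N{\left(\frac{1}{2} \right)} \left(-27 + F{\left(-1 \right)}\right) = -7312 + \left(\frac{1}{2}\right)^{3} \left(-27 + \left(-1\right)^{2}\right) = -7312 + \frac{-27 + 1}{8} = -7312 + \frac{1}{8} \left(-26\right) = -7312 - \frac{13}{4} = - \frac{29261}{4}$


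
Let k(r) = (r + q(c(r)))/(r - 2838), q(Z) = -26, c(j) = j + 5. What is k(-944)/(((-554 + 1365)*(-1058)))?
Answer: -485/1622549858 ≈ -2.9891e-7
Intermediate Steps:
c(j) = 5 + j
k(r) = (-26 + r)/(-2838 + r) (k(r) = (r - 26)/(r - 2838) = (-26 + r)/(-2838 + r))
k(-944)/(((-554 + 1365)*(-1058))) = ((-26 - 944)/(-2838 - 944))/(((-554 + 1365)*(-1058))) = (-970/(-3782))/((811*(-1058))) = -1/3782*(-970)/(-858038) = (485/1891)*(-1/858038) = -485/1622549858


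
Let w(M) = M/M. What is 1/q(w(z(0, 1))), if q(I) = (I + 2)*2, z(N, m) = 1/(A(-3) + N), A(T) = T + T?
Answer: 1/6 ≈ 0.16667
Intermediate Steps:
A(T) = 2*T
z(N, m) = 1/(-6 + N) (z(N, m) = 1/(2*(-3) + N) = 1/(-6 + N))
w(M) = 1
q(I) = 4 + 2*I (q(I) = (2 + I)*2 = 4 + 2*I)
1/q(w(z(0, 1))) = 1/(4 + 2*1) = 1/(4 + 2) = 1/6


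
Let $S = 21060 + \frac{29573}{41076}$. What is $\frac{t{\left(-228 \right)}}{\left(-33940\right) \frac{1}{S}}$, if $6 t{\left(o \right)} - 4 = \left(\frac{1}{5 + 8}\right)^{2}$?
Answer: $- \frac{585666020041}{1413637112160} \approx -0.4143$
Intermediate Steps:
$S = \frac{865090133}{41076}$ ($S = 21060 + 29573 \cdot \frac{1}{41076} = 21060 + \frac{29573}{41076} = \frac{865090133}{41076} \approx 21061.0$)
$t{\left(o \right)} = \frac{677}{1014}$ ($t{\left(o \right)} = \frac{2}{3} + \frac{\left(\frac{1}{5 + 8}\right)^{2}}{6} = \frac{2}{3} + \frac{\left(\frac{1}{13}\right)^{2}}{6} = \frac{2}{3} + \frac{1}{6 \cdot 169} = \frac{2}{3} + \frac{1}{6} \cdot \frac{1}{169} = \frac{2}{3} + \frac{1}{1014} = \frac{677}{1014}$)
$\frac{t{\left(-228 \right)}}{\left(-33940\right) \frac{1}{S}} = \frac{677}{1014 \left(- \frac{33940}{\frac{865090133}{41076}}\right)} = \frac{677}{1014 \left(\left(-33940\right) \frac{41076}{865090133}\right)} = \frac{677}{1014 \left(- \frac{1394119440}{865090133}\right)} = \frac{677}{1014} \left(- \frac{865090133}{1394119440}\right) = - \frac{585666020041}{1413637112160}$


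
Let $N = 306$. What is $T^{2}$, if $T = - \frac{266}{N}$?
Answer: $\frac{17689}{23409} \approx 0.75565$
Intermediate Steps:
$T = - \frac{133}{153}$ ($T = - \frac{266}{306} = \left(-266\right) \frac{1}{306} = - \frac{133}{153} \approx -0.86928$)
$T^{2} = \left(- \frac{133}{153}\right)^{2} = \frac{17689}{23409}$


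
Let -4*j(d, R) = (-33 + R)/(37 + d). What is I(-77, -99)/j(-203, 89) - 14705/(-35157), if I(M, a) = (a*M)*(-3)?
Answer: -9533192572/35157 ≈ -2.7116e+5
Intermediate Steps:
j(d, R) = -(-33 + R)/(4*(37 + d))
I(M, a) = -3*M*a (I(M, a) = (M*a)*(-3) = -3*M*a)
I(-77, -99)/j(-203, 89) - 14705/(-35157) = (-3*(-77)*(-99))/(((33 - 1*89)/(4*(37 - 203)))) - 14705/(-35157) = -22869*(-664/(33 - 89)) - 14705*(-1/35157) = -22869/((¼)*(-1/166)*(-56)) + 14705/35157 = -22869/7/83 + 14705/35157 = -22869*83/7 + 14705/35157 = -271161 + 14705/35157 = -9533192572/35157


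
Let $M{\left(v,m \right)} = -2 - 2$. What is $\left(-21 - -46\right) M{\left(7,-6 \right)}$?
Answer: $-100$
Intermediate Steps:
$M{\left(v,m \right)} = -4$ ($M{\left(v,m \right)} = -2 - 2 = -4$)
$\left(-21 - -46\right) M{\left(7,-6 \right)} = \left(-21 - -46\right) \left(-4\right) = \left(-21 + 46\right) \left(-4\right) = 25 \left(-4\right) = -100$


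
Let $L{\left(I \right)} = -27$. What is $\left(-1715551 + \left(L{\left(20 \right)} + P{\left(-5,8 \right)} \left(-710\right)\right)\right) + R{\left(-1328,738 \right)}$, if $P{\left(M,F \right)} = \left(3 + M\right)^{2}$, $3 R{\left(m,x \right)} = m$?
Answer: $- \frac{5156582}{3} \approx -1.7189 \cdot 10^{6}$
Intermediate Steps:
$R{\left(m,x \right)} = \frac{m}{3}$
$\left(-1715551 + \left(L{\left(20 \right)} + P{\left(-5,8 \right)} \left(-710\right)\right)\right) + R{\left(-1328,738 \right)} = \left(-1715551 + \left(-27 + \left(3 - 5\right)^{2} \left(-710\right)\right)\right) + \frac{1}{3} \left(-1328\right) = \left(-1715551 + \left(-27 + \left(-2\right)^{2} \left(-710\right)\right)\right) - \frac{1328}{3} = \left(-1715551 + \left(-27 + 4 \left(-710\right)\right)\right) - \frac{1328}{3} = \left(-1715551 - 2867\right) - \frac{1328}{3} = -1718418 - \frac{1328}{3} = - \frac{5156582}{3}$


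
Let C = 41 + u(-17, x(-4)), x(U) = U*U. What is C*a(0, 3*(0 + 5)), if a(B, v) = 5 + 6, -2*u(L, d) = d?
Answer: 363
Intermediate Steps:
x(U) = U**2
u(L, d) = -d/2
a(B, v) = 11
C = 33 (C = 41 - 1/2*(-4)**2 = 41 - 1/2*16 = 41 - 8 = 33)
C*a(0, 3*(0 + 5)) = 33*11 = 363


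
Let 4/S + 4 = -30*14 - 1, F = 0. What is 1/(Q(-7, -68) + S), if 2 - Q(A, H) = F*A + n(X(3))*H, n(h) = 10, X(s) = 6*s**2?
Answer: 425/289846 ≈ 0.0014663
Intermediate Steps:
Q(A, H) = 2 - 10*H (Q(A, H) = 2 - (0*A + 10*H) = 2 - (0 + 10*H) = 2 - 10*H)
S = -4/425 (S = 4/(-4 + (-30*14 - 1)) = 4/(-4 + (-420 - 1)) = 4/(-4 - 421) = 4/(-425) = 4*(-1/425) = -4/425 ≈ -0.0094118)
1/(Q(-7, -68) + S) = 1/((2 - 10*(-68)) - 4/425) = 1/((2 + 680) - 4/425) = 1/(682 - 4/425) = 1/(289846/425) = 425/289846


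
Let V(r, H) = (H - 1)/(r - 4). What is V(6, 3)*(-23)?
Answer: -23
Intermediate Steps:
V(r, H) = (-1 + H)/(-4 + r)
V(6, 3)*(-23) = ((-1 + 3)/(-4 + 6))*(-23) = (2/2)*(-23) = ((½)*2)*(-23) = 1*(-23) = -23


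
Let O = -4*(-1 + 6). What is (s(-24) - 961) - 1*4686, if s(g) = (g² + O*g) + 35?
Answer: -4556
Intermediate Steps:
O = -20 (O = -4*5 = -20)
s(g) = 35 + g² - 20*g (s(g) = (g² - 20*g) + 35 = 35 + g² - 20*g)
(s(-24) - 961) - 1*4686 = ((35 + (-24)² - 20*(-24)) - 961) - 1*4686 = ((35 + 576 + 480) - 961) - 4686 = (1091 - 961) - 4686 = 130 - 4686 = -4556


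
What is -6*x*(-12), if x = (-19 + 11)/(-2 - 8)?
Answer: 288/5 ≈ 57.600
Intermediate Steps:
x = 4/5 (x = -8/(-10) = -8*(-1/10) = 4/5 ≈ 0.80000)
-6*x*(-12) = -6*4/5*(-12) = -24/5*(-12) = 288/5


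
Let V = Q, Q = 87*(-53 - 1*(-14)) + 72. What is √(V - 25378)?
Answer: I*√28699 ≈ 169.41*I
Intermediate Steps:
Q = -3321 (Q = 87*(-53 + 14) + 72 = 87*(-39) + 72 = -3393 + 72 = -3321)
V = -3321
√(V - 25378) = √(-3321 - 25378) = √(-28699) = I*√28699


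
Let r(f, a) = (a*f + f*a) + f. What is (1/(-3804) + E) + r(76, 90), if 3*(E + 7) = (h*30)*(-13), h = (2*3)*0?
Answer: 52301195/3804 ≈ 13749.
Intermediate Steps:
r(f, a) = f + 2*a*f (r(f, a) = (a*f + a*f) + f = 2*a*f + f = f + 2*a*f)
h = 0 (h = 6*0 = 0)
E = -7 (E = -7 + ((0*30)*(-13))/3 = -7 + (0*(-13))/3 = -7 + (1/3)*0 = -7 + 0 = -7)
(1/(-3804) + E) + r(76, 90) = (1/(-3804) - 7) + 76*(1 + 2*90) = (-1/3804 - 7) + 76*(1 + 180) = -26629/3804 + 76*181 = -26629/3804 + 13756 = 52301195/3804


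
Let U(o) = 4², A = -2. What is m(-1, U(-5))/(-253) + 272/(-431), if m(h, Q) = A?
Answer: -67954/109043 ≈ -0.62319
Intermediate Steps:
U(o) = 16
m(h, Q) = -2
m(-1, U(-5))/(-253) + 272/(-431) = -2/(-253) + 272/(-431) = -2*(-1/253) + 272*(-1/431) = 2/253 - 272/431 = -67954/109043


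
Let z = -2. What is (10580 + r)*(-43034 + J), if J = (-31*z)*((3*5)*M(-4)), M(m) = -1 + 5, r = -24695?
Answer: 554917110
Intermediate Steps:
M(m) = 4
J = 3720 (J = (-31*(-2))*((3*5)*4) = 62*(15*4) = 62*60 = 3720)
(10580 + r)*(-43034 + J) = (10580 - 24695)*(-43034 + 3720) = -14115*(-39314) = 554917110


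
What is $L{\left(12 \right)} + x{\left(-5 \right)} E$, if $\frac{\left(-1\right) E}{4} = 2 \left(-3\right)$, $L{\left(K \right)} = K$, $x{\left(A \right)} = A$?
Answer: $-108$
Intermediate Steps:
$E = 24$ ($E = - 4 \cdot 2 \left(-3\right) = \left(-4\right) \left(-6\right) = 24$)
$L{\left(12 \right)} + x{\left(-5 \right)} E = 12 - 120 = -108$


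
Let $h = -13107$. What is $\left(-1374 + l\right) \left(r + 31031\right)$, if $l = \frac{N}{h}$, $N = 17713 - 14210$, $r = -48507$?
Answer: $\frac{72050084}{3} \approx 2.4017 \cdot 10^{7}$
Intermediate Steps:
$N = 3503$ ($N = 17713 - 14210 = 3503$)
$l = - \frac{3503}{13107}$ ($l = \frac{3503}{-13107} = 3503 \left(- \frac{1}{13107}\right) = - \frac{3503}{13107} \approx -0.26726$)
$\left(-1374 + l\right) \left(r + 31031\right) = \left(-1374 - \frac{3503}{13107}\right) \left(-48507 + 31031\right) = \left(- \frac{18012521}{13107}\right) \left(-17476\right) = \frac{72050084}{3}$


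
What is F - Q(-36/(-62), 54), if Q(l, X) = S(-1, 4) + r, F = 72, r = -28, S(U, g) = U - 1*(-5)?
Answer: 96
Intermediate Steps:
S(U, g) = 5 + U (S(U, g) = U + 5 = 5 + U)
Q(l, X) = -24 (Q(l, X) = (5 - 1) - 28 = 4 - 28 = -24)
F - Q(-36/(-62), 54) = 72 - 1*(-24) = 72 + 24 = 96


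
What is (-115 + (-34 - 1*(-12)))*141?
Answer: -19317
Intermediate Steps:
(-115 + (-34 - 1*(-12)))*141 = (-115 + (-34 + 12))*141 = (-115 - 22)*141 = -137*141 = -19317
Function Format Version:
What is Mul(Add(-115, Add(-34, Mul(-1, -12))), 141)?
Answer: -19317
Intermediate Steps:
Mul(Add(-115, Add(-34, Mul(-1, -12))), 141) = Mul(Add(-115, Add(-34, 12)), 141) = Mul(Add(-115, -22), 141) = Mul(-137, 141) = -19317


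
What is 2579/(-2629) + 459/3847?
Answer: -8714702/10113763 ≈ -0.86167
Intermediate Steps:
2579/(-2629) + 459/3847 = 2579*(-1/2629) + 459*(1/3847) = -2579/2629 + 459/3847 = -8714702/10113763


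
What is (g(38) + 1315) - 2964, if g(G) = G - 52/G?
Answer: -30635/19 ≈ -1612.4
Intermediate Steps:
(g(38) + 1315) - 2964 = ((38 - 52/38) + 1315) - 2964 = ((38 - 52*1/38) + 1315) - 2964 = ((38 - 26/19) + 1315) - 2964 = (696/19 + 1315) - 2964 = 25681/19 - 2964 = -30635/19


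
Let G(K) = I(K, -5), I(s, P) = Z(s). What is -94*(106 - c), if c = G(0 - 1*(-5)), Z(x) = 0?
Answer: -9964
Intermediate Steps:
I(s, P) = 0
G(K) = 0
c = 0
-94*(106 - c) = -94*(106 - 1*0) = -94*(106 + 0) = -94*106 = -9964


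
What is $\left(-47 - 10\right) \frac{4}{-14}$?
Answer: $\frac{114}{7} \approx 16.286$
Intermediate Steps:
$\left(-47 - 10\right) \frac{4}{-14} = - 57 \cdot 4 \left(- \frac{1}{14}\right) = \left(-57\right) \left(- \frac{2}{7}\right) = \frac{114}{7}$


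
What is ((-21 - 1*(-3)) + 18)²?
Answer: 0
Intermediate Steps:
((-21 - 1*(-3)) + 18)² = ((-21 + 3) + 18)² = (-18 + 18)² = 0² = 0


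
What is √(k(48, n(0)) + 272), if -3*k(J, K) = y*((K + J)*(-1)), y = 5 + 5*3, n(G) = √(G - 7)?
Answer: 2*√(1332 + 15*I*√7)/3 ≈ 24.334 + 0.36243*I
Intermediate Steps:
n(G) = √(-7 + G)
y = 20 (y = 5 + 15 = 20)
k(J, K) = 20*J/3 + 20*K/3 (k(J, K) = -20*(K + J)*(-1)/3 = -20*(J + K)*(-1)/3 = -20*(-J - K)/3 = -(-20*J - 20*K)/3 = 20*J/3 + 20*K/3)
√(k(48, n(0)) + 272) = √(((20/3)*48 + 20*√(-7 + 0)/3) + 272) = √((320 + 20*√(-7)/3) + 272) = √((320 + 20*(I*√7)/3) + 272) = √((320 + 20*I*√7/3) + 272) = √(592 + 20*I*√7/3)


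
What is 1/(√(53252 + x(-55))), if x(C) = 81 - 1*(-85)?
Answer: √53418/53418 ≈ 0.0043267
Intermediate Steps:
x(C) = 166 (x(C) = 81 + 85 = 166)
1/(√(53252 + x(-55))) = 1/(√(53252 + 166)) = 1/(√53418) = √53418/53418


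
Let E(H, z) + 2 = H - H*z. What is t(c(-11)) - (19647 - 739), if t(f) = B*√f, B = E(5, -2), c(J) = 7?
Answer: -18908 + 13*√7 ≈ -18874.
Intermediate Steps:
E(H, z) = -2 + H - H*z (E(H, z) = -2 + (H - H*z) = -2 + H - H*z)
B = 13 (B = -2 + 5 - 1*5*(-2) = -2 + 5 + 10 = 13)
t(f) = 13*√f
t(c(-11)) - (19647 - 739) = 13*√7 - (19647 - 739) = 13*√7 - 1*18908 = 13*√7 - 18908 = -18908 + 13*√7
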